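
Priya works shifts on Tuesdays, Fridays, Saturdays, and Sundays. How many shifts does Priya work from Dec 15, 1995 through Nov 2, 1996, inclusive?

Dec 15, 1995 is a Friday.
The range spans 324 days (inclusive of both endpoints).
324 = 7 × 46 + 2, so there are 46 full weeks plus 2 extra days.
Each full week contributes 4 days from the set (Tue, Fri, Sat, Sun): 46 × 4 = 184.
The 2 extra days are Friday, Saturday — 2 of them qualify.
Total: 184 + 2 = 186.

186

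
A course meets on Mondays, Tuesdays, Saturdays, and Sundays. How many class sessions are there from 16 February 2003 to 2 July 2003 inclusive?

16 February 2003 is a Sunday.
The range spans 137 days (inclusive of both endpoints).
137 = 7 × 19 + 4, so there are 19 full weeks plus 4 extra days.
Each full week contributes 4 days from the set (Mon, Tue, Sat, Sun): 19 × 4 = 76.
The 4 extra days are Sun, Mon, Tue, Wed — 3 of them qualify.
Total: 76 + 3 = 79.

79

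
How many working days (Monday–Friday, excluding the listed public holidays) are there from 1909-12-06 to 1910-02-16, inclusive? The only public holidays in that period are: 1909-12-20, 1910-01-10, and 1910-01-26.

1909-12-06 is a Monday.
The range spans 73 days (inclusive of both endpoints).
73 = 7 × 10 + 3, so there are 10 full weeks plus 3 extra days.
Each full week contributes 5 weekdays (Mon–Fri): 10 × 5 = 50.
The 3 extra days are Monday, Tuesday, Wednesday — 3 of them qualify.
Total: 50 + 3 = 53.
Holidays: 1909-12-20 (Mon); 1910-01-10 (Mon); 1910-01-26 (Wed).
All 3 holidays fall on weekdays, so subtract 3.
Business days: 53 − 3 = 50.

50 working days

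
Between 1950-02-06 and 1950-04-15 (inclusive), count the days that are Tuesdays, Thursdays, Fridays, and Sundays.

39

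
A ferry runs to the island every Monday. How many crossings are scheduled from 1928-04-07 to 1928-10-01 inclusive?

26 Mondays

1928-04-07 is a Saturday.
That's 178 days from start to end, counting both.
178 = 7 × 25 + 3, so there are 25 full weeks plus 3 extra days.
Each full week contributes one Monday: 25 so far.
The 3 extra days are Sat, Sun, Mon — 1 of them qualifies.
Total: 25 + 1 = 26.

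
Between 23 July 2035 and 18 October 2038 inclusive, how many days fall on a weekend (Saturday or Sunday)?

338

23 July 2035 is a Monday.
That's 1184 days from start to end, counting both.
1184 = 7 × 169 + 1, so there are 169 full weeks plus 1 extra day.
Each full week contributes 2 weekend days (Sat, Sun): 169 × 2 = 338.
The 1 extra day is Mon — none qualify.
Total: 338 + 0 = 338.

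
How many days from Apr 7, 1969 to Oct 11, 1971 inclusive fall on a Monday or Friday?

Apr 7, 1969 is a Monday.
From Apr 7, 1969 to Oct 11, 1971 is 918 days inclusive.
918 = 7 × 131 + 1, so there are 131 full weeks plus 1 extra day.
Each full week contributes 2 days from the set (Mon, Fri): 131 × 2 = 262.
The 1 extra day is Mon — 1 of them qualifies.
Total: 262 + 1 = 263.

263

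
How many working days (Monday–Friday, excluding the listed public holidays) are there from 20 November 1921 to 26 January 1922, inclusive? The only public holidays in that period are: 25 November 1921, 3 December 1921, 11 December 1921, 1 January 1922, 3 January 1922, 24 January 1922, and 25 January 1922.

20 November 1921 is a Sunday.
The range spans 68 days (inclusive of both endpoints).
68 = 7 × 9 + 5, so there are 9 full weeks plus 5 extra days.
Each full week contributes 5 weekdays (Mon–Fri): 9 × 5 = 45.
The 5 extra days are Sunday, Monday, Tuesday, Wednesday, Thursday — 4 of them qualify.
Total: 45 + 4 = 49.
Holidays: 25 November 1921 (Fri); 3 December 1921 (Sat); 11 December 1921 (Sun); 1 January 1922 (Sun); 3 January 1922 (Tue); 24 January 1922 (Tue); 25 January 1922 (Wed).
4 of the 7 holidays fall on weekdays; the rest are weekends and were already excluded.
Business days: 49 − 4 = 45.

45 working days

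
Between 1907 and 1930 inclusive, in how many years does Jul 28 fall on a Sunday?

Day of week of July 28 in each year:
1907: Sun ✓, 1908: Tue, 1909: Wed, 1910: Thu, 1911: Fri, 1912: Sun ✓, 1913: Mon, 1914: Tue, 1915: Wed, 1916: Fri, 1917: Sat, 1918: Sun ✓, 1919: Mon, 1920: Wed, 1921: Thu, 1922: Fri, 1923: Sat, 1924: Mon, 1925: Tue, 1926: Wed, 1927: Thu, 1928: Sat, 1929: Sun ✓, 1930: Mon
Sundays: 1907, 1912, 1918, 1929.

4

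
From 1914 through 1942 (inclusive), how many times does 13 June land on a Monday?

4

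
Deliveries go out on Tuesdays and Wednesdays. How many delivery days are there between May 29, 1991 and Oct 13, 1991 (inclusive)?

39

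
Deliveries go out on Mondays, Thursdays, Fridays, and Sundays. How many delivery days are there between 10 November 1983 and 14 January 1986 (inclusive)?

10 November 1983 is a Thursday.
From 10 November 1983 to 14 January 1986 is 797 days inclusive.
797 = 7 × 113 + 6, so there are 113 full weeks plus 6 extra days.
Each full week contributes 4 days from the set (Mon, Thu, Fri, Sun): 113 × 4 = 452.
The 6 extra days are Thu, Fri, Sat, Sun, Mon, Tue — 4 of them qualify.
Total: 452 + 4 = 456.

456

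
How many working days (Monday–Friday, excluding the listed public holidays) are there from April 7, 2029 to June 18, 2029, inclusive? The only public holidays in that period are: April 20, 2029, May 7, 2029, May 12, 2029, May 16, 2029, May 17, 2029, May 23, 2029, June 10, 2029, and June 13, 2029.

45 working days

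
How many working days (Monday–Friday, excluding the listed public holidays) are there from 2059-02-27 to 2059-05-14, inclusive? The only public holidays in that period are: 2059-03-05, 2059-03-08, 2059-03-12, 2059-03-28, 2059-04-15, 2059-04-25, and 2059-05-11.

2059-02-27 is a Thursday.
From 2059-02-27 to 2059-05-14 is 77 days inclusive.
77 = 7 × 11, so the span is exactly 11 full weeks.
Each full week contributes 5 weekdays (Mon–Fri): 11 × 5 = 55.
Holidays: 2059-03-05 (Wed); 2059-03-08 (Sat); 2059-03-12 (Wed); 2059-03-28 (Fri); 2059-04-15 (Tue); 2059-04-25 (Fri); 2059-05-11 (Sun).
5 of the 7 holidays fall on weekdays; the rest are weekends and were already excluded.
Business days: 55 − 5 = 50.

50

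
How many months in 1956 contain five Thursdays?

A month has five Thursdays exactly when Thursday falls within its first (length − 28) days.
Jan: 31 days, starts Sun → 5 of Sun, Mon, Tue
Feb: 29 days, starts Wed → 5 of Wed
Mar: 31 days, starts Thu → 5 of Thu, Fri, Sat ✓
Apr: 30 days, starts Sun → 5 of Sun, Mon
May: 31 days, starts Tue → 5 of Tue, Wed, Thu ✓
Jun: 30 days, starts Fri → 5 of Fri, Sat
Jul: 31 days, starts Sun → 5 of Sun, Mon, Tue
Aug: 31 days, starts Wed → 5 of Wed, Thu, Fri ✓
Sep: 30 days, starts Sat → 5 of Sat, Sun
Oct: 31 days, starts Mon → 5 of Mon, Tue, Wed
Nov: 30 days, starts Thu → 5 of Thu, Fri ✓
Dec: 31 days, starts Sat → 5 of Sat, Sun, Mon
Months with five Thursdays: Mar, May, Aug, Nov.

4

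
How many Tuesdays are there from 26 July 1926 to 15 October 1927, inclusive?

64 Tuesdays

26 July 1926 is a Monday.
That's 447 days from start to end, counting both.
447 = 7 × 63 + 6, so there are 63 full weeks plus 6 extra days.
Each full week contributes one Tuesday: 63 so far.
The 6 extra days are Mon, Tue, Wed, Thu, Fri, Sat — 1 of them qualifies.
Total: 63 + 1 = 64.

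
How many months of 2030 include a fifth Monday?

4

A month has five Mondays exactly when Monday falls within its first (length − 28) days.
Jan: 31 days, starts Tue → 5 of Tue, Wed, Thu
Feb: 28 days, starts Fri → 5 of (none)
Mar: 31 days, starts Fri → 5 of Fri, Sat, Sun
Apr: 30 days, starts Mon → 5 of Mon, Tue ✓
May: 31 days, starts Wed → 5 of Wed, Thu, Fri
Jun: 30 days, starts Sat → 5 of Sat, Sun
Jul: 31 days, starts Mon → 5 of Mon, Tue, Wed ✓
Aug: 31 days, starts Thu → 5 of Thu, Fri, Sat
Sep: 30 days, starts Sun → 5 of Sun, Mon ✓
Oct: 31 days, starts Tue → 5 of Tue, Wed, Thu
Nov: 30 days, starts Fri → 5 of Fri, Sat
Dec: 31 days, starts Sun → 5 of Sun, Mon, Tue ✓
Months with five Mondays: Apr, Jul, Sep, Dec.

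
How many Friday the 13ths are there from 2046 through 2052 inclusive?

Friday-the-13ths by year:
2046: Apr, Jul
2047: Sep, Dec
2048: Mar, Nov
2049: Aug
2050: May
2051: Jan, Oct
2052: Sep, Dec

12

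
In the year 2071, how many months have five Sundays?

4

A month has five Sundays exactly when Sunday falls within its first (length − 28) days.
Jan: 31 days, starts Thu → 5 of Thu, Fri, Sat
Feb: 28 days, starts Sun → 5 of (none)
Mar: 31 days, starts Sun → 5 of Sun, Mon, Tue ✓
Apr: 30 days, starts Wed → 5 of Wed, Thu
May: 31 days, starts Fri → 5 of Fri, Sat, Sun ✓
Jun: 30 days, starts Mon → 5 of Mon, Tue
Jul: 31 days, starts Wed → 5 of Wed, Thu, Fri
Aug: 31 days, starts Sat → 5 of Sat, Sun, Mon ✓
Sep: 30 days, starts Tue → 5 of Tue, Wed
Oct: 31 days, starts Thu → 5 of Thu, Fri, Sat
Nov: 30 days, starts Sun → 5 of Sun, Mon ✓
Dec: 31 days, starts Tue → 5 of Tue, Wed, Thu
Months with five Sundays: Mar, May, Aug, Nov.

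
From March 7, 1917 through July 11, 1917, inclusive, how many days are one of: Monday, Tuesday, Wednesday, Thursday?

March 7, 1917 is a Wednesday.
The range spans 127 days (inclusive of both endpoints).
127 = 7 × 18 + 1, so there are 18 full weeks plus 1 extra day.
Each full week contributes 4 days from the set (Mon, Tue, Wed, Thu): 18 × 4 = 72.
The 1 extra day is Wed — 1 of them qualifies.
Total: 72 + 1 = 73.

73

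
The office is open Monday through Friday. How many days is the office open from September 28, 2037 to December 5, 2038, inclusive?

September 28, 2037 is a Monday.
From September 28, 2037 to December 5, 2038 is 434 days inclusive.
434 = 7 × 62, so the span is exactly 62 full weeks.
Each full week contributes 5 weekdays (Mon–Fri): 62 × 5 = 310.
Total: 310.

310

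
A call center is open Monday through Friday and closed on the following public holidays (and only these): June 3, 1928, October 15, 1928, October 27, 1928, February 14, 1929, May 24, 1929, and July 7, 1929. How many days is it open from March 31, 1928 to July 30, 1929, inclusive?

344

March 31, 1928 is a Saturday.
That's 487 days from start to end, counting both.
487 = 7 × 69 + 4, so there are 69 full weeks plus 4 extra days.
Each full week contributes 5 weekdays (Mon–Fri): 69 × 5 = 345.
The 4 extra days are Sat, Sun, Mon, Tue — 2 of them qualify.
Total: 345 + 2 = 347.
Holidays: June 3, 1928 (Sun); October 15, 1928 (Mon); October 27, 1928 (Sat); February 14, 1929 (Thu); May 24, 1929 (Fri); July 7, 1929 (Sun).
3 of the 6 holidays fall on weekdays; the rest are weekends and were already excluded.
Business days: 347 − 3 = 344.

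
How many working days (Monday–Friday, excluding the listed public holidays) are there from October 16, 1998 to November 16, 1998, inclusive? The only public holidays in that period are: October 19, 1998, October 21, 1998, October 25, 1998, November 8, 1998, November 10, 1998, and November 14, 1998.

19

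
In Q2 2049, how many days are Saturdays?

Apr 1, 2049 is a Thursday.
That's 91 days from start to end, counting both.
91 = 7 × 13, so the span is exactly 13 full weeks.
Each full week contributes one Saturday: 13 so far.

13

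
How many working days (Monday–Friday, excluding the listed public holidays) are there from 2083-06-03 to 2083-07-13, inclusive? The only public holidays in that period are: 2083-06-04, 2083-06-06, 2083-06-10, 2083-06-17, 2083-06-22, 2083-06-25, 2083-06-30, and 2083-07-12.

22

2083-06-03 is a Thursday.
The range spans 41 days (inclusive of both endpoints).
41 = 7 × 5 + 6, so there are 5 full weeks plus 6 extra days.
Each full week contributes 5 weekdays (Mon–Fri): 5 × 5 = 25.
The 6 extra days are Thursday, Friday, Saturday, Sunday, Monday, Tuesday — 4 of them qualify.
Total: 25 + 4 = 29.
Holidays: 2083-06-04 (Fri); 2083-06-06 (Sun); 2083-06-10 (Thu); 2083-06-17 (Thu); 2083-06-22 (Tue); 2083-06-25 (Fri); 2083-06-30 (Wed); 2083-07-12 (Mon).
7 of the 8 holidays fall on weekdays; the rest are weekends and were already excluded.
Business days: 29 − 7 = 22.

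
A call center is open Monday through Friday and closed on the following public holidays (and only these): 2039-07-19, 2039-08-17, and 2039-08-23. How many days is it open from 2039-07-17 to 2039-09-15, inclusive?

2039-07-17 is a Sunday.
From 2039-07-17 to 2039-09-15 is 61 days inclusive.
61 = 7 × 8 + 5, so there are 8 full weeks plus 5 extra days.
Each full week contributes 5 weekdays (Mon–Fri): 8 × 5 = 40.
The 5 extra days are Sunday, Monday, Tuesday, Wednesday, Thursday — 4 of them qualify.
Total: 40 + 4 = 44.
Holidays: 2039-07-19 (Tue); 2039-08-17 (Wed); 2039-08-23 (Tue).
All 3 holidays fall on weekdays, so subtract 3.
Business days: 44 − 3 = 41.

41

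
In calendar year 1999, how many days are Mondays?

Jan 1, 1999 is a Friday.
The range spans 365 days (inclusive of both endpoints).
365 = 7 × 52 + 1, so there are 52 full weeks plus 1 extra day.
Each full week contributes one Monday: 52 so far.
The 1 extra day is Friday — none qualify.
Total: 52 + 0 = 52.

52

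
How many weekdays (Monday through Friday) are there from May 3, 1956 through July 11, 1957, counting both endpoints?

311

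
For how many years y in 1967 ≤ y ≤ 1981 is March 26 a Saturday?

1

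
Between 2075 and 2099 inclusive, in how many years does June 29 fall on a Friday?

3

Day of week of June 29 in each year:
2075: Sat, 2076: Mon, 2077: Tue, 2078: Wed, 2079: Thu, 2080: Sat, 2081: Sun, 2082: Mon, 2083: Tue, 2084: Thu, 2085: Fri ✓, 2086: Sat, 2087: Sun, 2088: Tue, 2089: Wed, 2090: Thu, 2091: Fri ✓, 2092: Sun, 2093: Mon, 2094: Tue, 2095: Wed, 2096: Fri ✓, 2097: Sat, 2098: Sun, 2099: Mon
Fridays: 2085, 2091, 2096.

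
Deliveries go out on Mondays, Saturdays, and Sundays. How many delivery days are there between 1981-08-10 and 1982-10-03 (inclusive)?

180

1981-08-10 is a Monday.
The range spans 420 days (inclusive of both endpoints).
420 = 7 × 60, so the span is exactly 60 full weeks.
Each full week contributes 3 days from the set (Mon, Sat, Sun): 60 × 3 = 180.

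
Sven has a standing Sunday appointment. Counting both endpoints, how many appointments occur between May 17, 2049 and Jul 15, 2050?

60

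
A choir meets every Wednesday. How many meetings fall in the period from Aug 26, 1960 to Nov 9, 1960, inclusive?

Aug 26, 1960 is a Friday.
That's 76 days from start to end, counting both.
76 = 7 × 10 + 6, so there are 10 full weeks plus 6 extra days.
Each full week contributes one Wednesday: 10 so far.
The 6 extra days are Friday, Saturday, Sunday, Monday, Tuesday, Wednesday — 1 of them qualifies.
Total: 10 + 1 = 11.

11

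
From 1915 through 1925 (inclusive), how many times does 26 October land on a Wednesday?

Day of week of October 26 in each year:
1915: Tue, 1916: Thu, 1917: Fri, 1918: Sat, 1919: Sun, 1920: Tue, 1921: Wed ✓, 1922: Thu, 1923: Fri, 1924: Sun, 1925: Mon
Wednesdays: 1921.

1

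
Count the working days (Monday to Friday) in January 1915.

21

1915-01-01 is a Friday.
That's 31 days from start to end, counting both.
31 = 7 × 4 + 3, so there are 4 full weeks plus 3 extra days.
Each full week contributes 5 weekdays (Mon–Fri): 4 × 5 = 20.
The 3 extra days are Fri, Sat, Sun — 1 of them qualifies.
Total: 20 + 1 = 21.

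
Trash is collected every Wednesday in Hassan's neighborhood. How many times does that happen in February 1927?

4

1927-02-01 is a Tuesday.
From 1927-02-01 to 1927-02-28 is 28 days inclusive.
28 = 7 × 4, so the span is exactly 4 full weeks.
Each full week contributes one Wednesday: 4 so far.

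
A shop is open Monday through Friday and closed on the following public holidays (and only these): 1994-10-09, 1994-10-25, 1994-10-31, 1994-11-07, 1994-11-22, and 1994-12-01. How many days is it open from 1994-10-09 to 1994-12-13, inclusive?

1994-10-09 is a Sunday.
The range spans 66 days (inclusive of both endpoints).
66 = 7 × 9 + 3, so there are 9 full weeks plus 3 extra days.
Each full week contributes 5 weekdays (Mon–Fri): 9 × 5 = 45.
The 3 extra days are Sun, Mon, Tue — 2 of them qualify.
Total: 45 + 2 = 47.
Holidays: 1994-10-09 (Sun); 1994-10-25 (Tue); 1994-10-31 (Mon); 1994-11-07 (Mon); 1994-11-22 (Tue); 1994-12-01 (Thu).
5 of the 6 holidays fall on weekdays; the rest are weekends and were already excluded.
Business days: 47 − 5 = 42.

42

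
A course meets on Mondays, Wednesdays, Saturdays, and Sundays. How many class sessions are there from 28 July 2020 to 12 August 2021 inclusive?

217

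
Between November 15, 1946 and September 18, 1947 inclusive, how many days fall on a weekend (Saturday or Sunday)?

November 15, 1946 is a Friday.
From November 15, 1946 to September 18, 1947 is 308 days inclusive.
308 = 7 × 44, so the span is exactly 44 full weeks.
Each full week contributes 2 weekend days (Sat, Sun): 44 × 2 = 88.
Total: 88.

88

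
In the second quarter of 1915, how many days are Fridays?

1915-04-01 is a Thursday.
That's 91 days from start to end, counting both.
91 = 7 × 13, so the span is exactly 13 full weeks.
Each full week contributes one Friday: 13 so far.

13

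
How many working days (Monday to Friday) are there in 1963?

Jan 1, 1963 is a Tuesday.
From Jan 1, 1963 to Dec 31, 1963 is 365 days inclusive.
365 = 7 × 52 + 1, so there are 52 full weeks plus 1 extra day.
Each full week contributes 5 weekdays (Mon–Fri): 52 × 5 = 260.
The 1 extra day is Tuesday — 1 of them qualifies.
Total: 260 + 1 = 261.

261 weekdays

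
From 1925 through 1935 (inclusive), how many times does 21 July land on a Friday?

1

Day of week of July 21 in each year:
1925: Tue, 1926: Wed, 1927: Thu, 1928: Sat, 1929: Sun, 1930: Mon, 1931: Tue, 1932: Thu, 1933: Fri ✓, 1934: Sat, 1935: Sun
Fridays: 1933.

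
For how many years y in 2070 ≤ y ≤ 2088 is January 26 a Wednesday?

Day of week of January 26 in each year:
2070: Sun, 2071: Mon, 2072: Tue, 2073: Thu, 2074: Fri, 2075: Sat, 2076: Sun, 2077: Tue, 2078: Wed ✓, 2079: Thu, 2080: Fri, 2081: Sun, 2082: Mon, 2083: Tue, 2084: Wed ✓, 2085: Fri, 2086: Sat, 2087: Sun, 2088: Mon
Wednesdays: 2078, 2084.

2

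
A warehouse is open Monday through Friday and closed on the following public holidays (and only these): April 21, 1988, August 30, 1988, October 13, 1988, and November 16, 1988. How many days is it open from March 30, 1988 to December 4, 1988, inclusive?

March 30, 1988 is a Wednesday.
The range spans 250 days (inclusive of both endpoints).
250 = 7 × 35 + 5, so there are 35 full weeks plus 5 extra days.
Each full week contributes 5 weekdays (Mon–Fri): 35 × 5 = 175.
The 5 extra days are Wed, Thu, Fri, Sat, Sun — 3 of them qualify.
Total: 175 + 3 = 178.
Holidays: April 21, 1988 (Thu); August 30, 1988 (Tue); October 13, 1988 (Thu); November 16, 1988 (Wed).
All 4 holidays fall on weekdays, so subtract 4.
Business days: 178 − 4 = 174.

174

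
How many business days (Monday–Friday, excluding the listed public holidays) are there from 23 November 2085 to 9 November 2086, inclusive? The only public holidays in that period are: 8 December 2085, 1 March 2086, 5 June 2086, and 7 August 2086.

248 business days

23 November 2085 is a Friday.
The range spans 352 days (inclusive of both endpoints).
352 = 7 × 50 + 2, so there are 50 full weeks plus 2 extra days.
Each full week contributes 5 weekdays (Mon–Fri): 50 × 5 = 250.
The 2 extra days are Friday, Saturday — 1 of them qualifies.
Total: 250 + 1 = 251.
Holidays: 8 December 2085 (Sat); 1 March 2086 (Fri); 5 June 2086 (Wed); 7 August 2086 (Wed).
3 of the 4 holidays fall on weekdays; the rest are weekends and were already excluded.
Business days: 251 − 3 = 248.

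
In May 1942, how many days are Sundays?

5

May 1, 1942 is a Friday.
The range spans 31 days (inclusive of both endpoints).
31 = 7 × 4 + 3, so there are 4 full weeks plus 3 extra days.
Each full week contributes one Sunday: 4 so far.
The 3 extra days are Friday, Saturday, Sunday — 1 of them qualifies.
Total: 4 + 1 = 5.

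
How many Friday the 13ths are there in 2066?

1

The 13th falls on a Friday when the month's 13th has weekday Fri.
Jan 13 is Wed; Feb 13 is Sat; Mar 13 is Sat; Apr 13 is Tue; May 13 is Thu; Jun 13 is Sun; Jul 13 is Tue; Aug 13 is Fri ✓; Sep 13 is Mon; Oct 13 is Wed; Nov 13 is Sat; Dec 13 is Mon.
Friday the 13ths: Aug.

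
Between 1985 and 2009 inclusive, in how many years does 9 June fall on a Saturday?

3

Day of week of June 9 in each year:
1985: Sun, 1986: Mon, 1987: Tue, 1988: Thu, 1989: Fri, 1990: Sat ✓, 1991: Sun, 1992: Tue, 1993: Wed, 1994: Thu, 1995: Fri, 1996: Sun, 1997: Mon, 1998: Tue, 1999: Wed, 2000: Fri, 2001: Sat ✓, 2002: Sun, 2003: Mon, 2004: Wed, 2005: Thu, 2006: Fri, 2007: Sat ✓, 2008: Mon, 2009: Tue
Saturdays: 1990, 2001, 2007.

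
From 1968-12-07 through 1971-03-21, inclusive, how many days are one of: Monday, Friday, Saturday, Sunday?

1968-12-07 is a Saturday.
The range spans 835 days (inclusive of both endpoints).
835 = 7 × 119 + 2, so there are 119 full weeks plus 2 extra days.
Each full week contributes 4 days from the set (Mon, Fri, Sat, Sun): 119 × 4 = 476.
The 2 extra days are Saturday, Sunday — 2 of them qualify.
Total: 476 + 2 = 478.

478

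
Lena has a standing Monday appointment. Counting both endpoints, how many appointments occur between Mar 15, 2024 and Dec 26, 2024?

Mar 15, 2024 is a Friday.
From Mar 15, 2024 to Dec 26, 2024 is 287 days inclusive.
287 = 7 × 41, so the span is exactly 41 full weeks.
Each full week contributes one Monday: 41 so far.

41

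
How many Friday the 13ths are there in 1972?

1

The 13th falls on a Friday when the month's 13th has weekday Fri.
Jan 13 is Thu; Feb 13 is Sun; Mar 13 is Mon; Apr 13 is Thu; May 13 is Sat; Jun 13 is Tue; Jul 13 is Thu; Aug 13 is Sun; Sep 13 is Wed; Oct 13 is Fri ✓; Nov 13 is Mon; Dec 13 is Wed.
Friday the 13ths: Oct.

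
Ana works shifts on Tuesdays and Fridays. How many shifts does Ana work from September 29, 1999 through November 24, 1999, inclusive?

16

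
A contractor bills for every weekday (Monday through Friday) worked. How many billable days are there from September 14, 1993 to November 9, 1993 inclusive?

September 14, 1993 is a Tuesday.
The range spans 57 days (inclusive of both endpoints).
57 = 7 × 8 + 1, so there are 8 full weeks plus 1 extra day.
Each full week contributes 5 weekdays (Mon–Fri): 8 × 5 = 40.
The 1 extra day is Tuesday — 1 of them qualifies.
Total: 40 + 1 = 41.

41 weekdays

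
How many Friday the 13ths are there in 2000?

The 13th falls on a Friday when the month's 13th has weekday Fri.
Jan 13 is Thu; Feb 13 is Sun; Mar 13 is Mon; Apr 13 is Thu; May 13 is Sat; Jun 13 is Tue; Jul 13 is Thu; Aug 13 is Sun; Sep 13 is Wed; Oct 13 is Fri ✓; Nov 13 is Mon; Dec 13 is Wed.
Friday the 13ths: Oct.

1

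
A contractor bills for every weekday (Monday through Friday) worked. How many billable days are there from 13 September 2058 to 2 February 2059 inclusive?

101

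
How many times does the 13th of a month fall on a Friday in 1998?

The 13th falls on a Friday when the month's 13th has weekday Fri.
Jan 13 is Tue; Feb 13 is Fri ✓; Mar 13 is Fri ✓; Apr 13 is Mon; May 13 is Wed; Jun 13 is Sat; Jul 13 is Mon; Aug 13 is Thu; Sep 13 is Sun; Oct 13 is Tue; Nov 13 is Fri ✓; Dec 13 is Sun.
Friday the 13ths: Feb, Mar, Nov.

3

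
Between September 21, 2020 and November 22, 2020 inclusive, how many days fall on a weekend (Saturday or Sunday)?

18

September 21, 2020 is a Monday.
From September 21, 2020 to November 22, 2020 is 63 days inclusive.
63 = 7 × 9, so the span is exactly 9 full weeks.
Each full week contributes 2 weekend days (Sat, Sun): 9 × 2 = 18.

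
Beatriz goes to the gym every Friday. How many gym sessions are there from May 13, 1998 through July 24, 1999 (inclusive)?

May 13, 1998 is a Wednesday.
The range spans 438 days (inclusive of both endpoints).
438 = 7 × 62 + 4, so there are 62 full weeks plus 4 extra days.
Each full week contributes one Friday: 62 so far.
The 4 extra days are Wednesday, Thursday, Friday, Saturday — 1 of them qualifies.
Total: 62 + 1 = 63.

63 Fridays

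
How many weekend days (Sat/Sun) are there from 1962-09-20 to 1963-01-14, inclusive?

34

1962-09-20 is a Thursday.
The range spans 117 days (inclusive of both endpoints).
117 = 7 × 16 + 5, so there are 16 full weeks plus 5 extra days.
Each full week contributes 2 weekend days (Sat, Sun): 16 × 2 = 32.
The 5 extra days are Thursday, Friday, Saturday, Sunday, Monday — 2 of them qualify.
Total: 32 + 2 = 34.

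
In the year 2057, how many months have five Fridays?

4

A month has five Fridays exactly when Friday falls within its first (length − 28) days.
Jan: 31 days, starts Mon → 5 of Mon, Tue, Wed
Feb: 28 days, starts Thu → 5 of (none)
Mar: 31 days, starts Thu → 5 of Thu, Fri, Sat ✓
Apr: 30 days, starts Sun → 5 of Sun, Mon
May: 31 days, starts Tue → 5 of Tue, Wed, Thu
Jun: 30 days, starts Fri → 5 of Fri, Sat ✓
Jul: 31 days, starts Sun → 5 of Sun, Mon, Tue
Aug: 31 days, starts Wed → 5 of Wed, Thu, Fri ✓
Sep: 30 days, starts Sat → 5 of Sat, Sun
Oct: 31 days, starts Mon → 5 of Mon, Tue, Wed
Nov: 30 days, starts Thu → 5 of Thu, Fri ✓
Dec: 31 days, starts Sat → 5 of Sat, Sun, Mon
Months with five Fridays: Mar, Jun, Aug, Nov.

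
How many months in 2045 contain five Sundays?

5

A month has five Sundays exactly when Sunday falls within its first (length − 28) days.
Jan: 31 days, starts Sun → 5 of Sun, Mon, Tue ✓
Feb: 28 days, starts Wed → 5 of (none)
Mar: 31 days, starts Wed → 5 of Wed, Thu, Fri
Apr: 30 days, starts Sat → 5 of Sat, Sun ✓
May: 31 days, starts Mon → 5 of Mon, Tue, Wed
Jun: 30 days, starts Thu → 5 of Thu, Fri
Jul: 31 days, starts Sat → 5 of Sat, Sun, Mon ✓
Aug: 31 days, starts Tue → 5 of Tue, Wed, Thu
Sep: 30 days, starts Fri → 5 of Fri, Sat
Oct: 31 days, starts Sun → 5 of Sun, Mon, Tue ✓
Nov: 30 days, starts Wed → 5 of Wed, Thu
Dec: 31 days, starts Fri → 5 of Fri, Sat, Sun ✓
Months with five Sundays: Jan, Apr, Jul, Oct, Dec.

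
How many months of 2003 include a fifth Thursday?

4

A month has five Thursdays exactly when Thursday falls within its first (length − 28) days.
Jan: 31 days, starts Wed → 5 of Wed, Thu, Fri ✓
Feb: 28 days, starts Sat → 5 of (none)
Mar: 31 days, starts Sat → 5 of Sat, Sun, Mon
Apr: 30 days, starts Tue → 5 of Tue, Wed
May: 31 days, starts Thu → 5 of Thu, Fri, Sat ✓
Jun: 30 days, starts Sun → 5 of Sun, Mon
Jul: 31 days, starts Tue → 5 of Tue, Wed, Thu ✓
Aug: 31 days, starts Fri → 5 of Fri, Sat, Sun
Sep: 30 days, starts Mon → 5 of Mon, Tue
Oct: 31 days, starts Wed → 5 of Wed, Thu, Fri ✓
Nov: 30 days, starts Sat → 5 of Sat, Sun
Dec: 31 days, starts Mon → 5 of Mon, Tue, Wed
Months with five Thursdays: Jan, May, Jul, Oct.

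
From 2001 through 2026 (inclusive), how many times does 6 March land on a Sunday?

Day of week of March 6 in each year:
2001: Tue, 2002: Wed, 2003: Thu, 2004: Sat, 2005: Sun ✓, 2006: Mon, 2007: Tue, 2008: Thu, 2009: Fri, 2010: Sat, 2011: Sun ✓, 2012: Tue, 2013: Wed, 2014: Thu, 2015: Fri, 2016: Sun ✓, 2017: Mon, 2018: Tue, 2019: Wed, 2020: Fri, 2021: Sat, 2022: Sun ✓, 2023: Mon, 2024: Wed, 2025: Thu, 2026: Fri
Sundays: 2005, 2011, 2016, 2022.

4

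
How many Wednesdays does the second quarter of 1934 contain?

13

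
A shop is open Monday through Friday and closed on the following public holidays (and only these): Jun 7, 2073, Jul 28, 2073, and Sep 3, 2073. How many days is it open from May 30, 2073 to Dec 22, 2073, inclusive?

147 working days

May 30, 2073 is a Tuesday.
The range spans 207 days (inclusive of both endpoints).
207 = 7 × 29 + 4, so there are 29 full weeks plus 4 extra days.
Each full week contributes 5 weekdays (Mon–Fri): 29 × 5 = 145.
The 4 extra days are Tue, Wed, Thu, Fri — 4 of them qualify.
Total: 145 + 4 = 149.
Holidays: Jun 7, 2073 (Wed); Jul 28, 2073 (Fri); Sep 3, 2073 (Sun).
2 of the 3 holidays fall on weekdays; the rest are weekends and were already excluded.
Business days: 149 − 2 = 147.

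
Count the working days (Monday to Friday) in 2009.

Jan 1, 2009 is a Thursday.
The range spans 365 days (inclusive of both endpoints).
365 = 7 × 52 + 1, so there are 52 full weeks plus 1 extra day.
Each full week contributes 5 weekdays (Mon–Fri): 52 × 5 = 260.
The 1 extra day is Thu — 1 of them qualifies.
Total: 260 + 1 = 261.

261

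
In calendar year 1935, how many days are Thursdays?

January 1, 1935 is a Tuesday.
From January 1, 1935 to December 31, 1935 is 365 days inclusive.
365 = 7 × 52 + 1, so there are 52 full weeks plus 1 extra day.
Each full week contributes one Thursday: 52 so far.
The 1 extra day is Tuesday — none qualify.
Total: 52 + 0 = 52.

52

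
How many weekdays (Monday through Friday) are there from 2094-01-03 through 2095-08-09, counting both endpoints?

417

2094-01-03 is a Sunday.
The range spans 584 days (inclusive of both endpoints).
584 = 7 × 83 + 3, so there are 83 full weeks plus 3 extra days.
Each full week contributes 5 weekdays (Mon–Fri): 83 × 5 = 415.
The 3 extra days are Sunday, Monday, Tuesday — 2 of them qualify.
Total: 415 + 2 = 417.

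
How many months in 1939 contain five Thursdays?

A month has five Thursdays exactly when Thursday falls within its first (length − 28) days.
Jan: 31 days, starts Sun → 5 of Sun, Mon, Tue
Feb: 28 days, starts Wed → 5 of (none)
Mar: 31 days, starts Wed → 5 of Wed, Thu, Fri ✓
Apr: 30 days, starts Sat → 5 of Sat, Sun
May: 31 days, starts Mon → 5 of Mon, Tue, Wed
Jun: 30 days, starts Thu → 5 of Thu, Fri ✓
Jul: 31 days, starts Sat → 5 of Sat, Sun, Mon
Aug: 31 days, starts Tue → 5 of Tue, Wed, Thu ✓
Sep: 30 days, starts Fri → 5 of Fri, Sat
Oct: 31 days, starts Sun → 5 of Sun, Mon, Tue
Nov: 30 days, starts Wed → 5 of Wed, Thu ✓
Dec: 31 days, starts Fri → 5 of Fri, Sat, Sun
Months with five Thursdays: Mar, Jun, Aug, Nov.

4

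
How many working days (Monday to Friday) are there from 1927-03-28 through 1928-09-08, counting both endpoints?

1927-03-28 is a Monday.
The range spans 531 days (inclusive of both endpoints).
531 = 7 × 75 + 6, so there are 75 full weeks plus 6 extra days.
Each full week contributes 5 weekdays (Mon–Fri): 75 × 5 = 375.
The 6 extra days are Mon, Tue, Wed, Thu, Fri, Sat — 5 of them qualify.
Total: 375 + 5 = 380.

380 weekdays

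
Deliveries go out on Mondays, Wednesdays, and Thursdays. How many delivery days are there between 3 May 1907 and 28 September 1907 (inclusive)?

3 May 1907 is a Friday.
The range spans 149 days (inclusive of both endpoints).
149 = 7 × 21 + 2, so there are 21 full weeks plus 2 extra days.
Each full week contributes 3 days from the set (Mon, Wed, Thu): 21 × 3 = 63.
The 2 extra days are Friday, Saturday — none qualify.
Total: 63 + 0 = 63.

63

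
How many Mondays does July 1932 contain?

4

1932-07-01 is a Friday.
From 1932-07-01 to 1932-07-31 is 31 days inclusive.
31 = 7 × 4 + 3, so there are 4 full weeks plus 3 extra days.
Each full week contributes one Monday: 4 so far.
The 3 extra days are Fri, Sat, Sun — none qualify.
Total: 4 + 0 = 4.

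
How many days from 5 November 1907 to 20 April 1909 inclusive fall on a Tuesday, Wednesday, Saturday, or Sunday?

305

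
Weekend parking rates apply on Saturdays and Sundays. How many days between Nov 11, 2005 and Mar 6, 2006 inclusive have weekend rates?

Nov 11, 2005 is a Friday.
The range spans 116 days (inclusive of both endpoints).
116 = 7 × 16 + 4, so there are 16 full weeks plus 4 extra days.
Each full week contributes 2 weekend days (Sat, Sun): 16 × 2 = 32.
The 4 extra days are Fri, Sat, Sun, Mon — 2 of them qualify.
Total: 32 + 2 = 34.

34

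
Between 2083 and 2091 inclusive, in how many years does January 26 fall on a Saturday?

1

Day of week of January 26 in each year:
2083: Tue, 2084: Wed, 2085: Fri, 2086: Sat ✓, 2087: Sun, 2088: Mon, 2089: Wed, 2090: Thu, 2091: Fri
Saturdays: 2086.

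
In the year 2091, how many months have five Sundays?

A month has five Sundays exactly when Sunday falls within its first (length − 28) days.
Jan: 31 days, starts Mon → 5 of Mon, Tue, Wed
Feb: 28 days, starts Thu → 5 of (none)
Mar: 31 days, starts Thu → 5 of Thu, Fri, Sat
Apr: 30 days, starts Sun → 5 of Sun, Mon ✓
May: 31 days, starts Tue → 5 of Tue, Wed, Thu
Jun: 30 days, starts Fri → 5 of Fri, Sat
Jul: 31 days, starts Sun → 5 of Sun, Mon, Tue ✓
Aug: 31 days, starts Wed → 5 of Wed, Thu, Fri
Sep: 30 days, starts Sat → 5 of Sat, Sun ✓
Oct: 31 days, starts Mon → 5 of Mon, Tue, Wed
Nov: 30 days, starts Thu → 5 of Thu, Fri
Dec: 31 days, starts Sat → 5 of Sat, Sun, Mon ✓
Months with five Sundays: Apr, Jul, Sep, Dec.

4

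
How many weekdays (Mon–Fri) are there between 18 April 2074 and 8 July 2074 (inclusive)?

18 April 2074 is a Wednesday.
That's 82 days from start to end, counting both.
82 = 7 × 11 + 5, so there are 11 full weeks plus 5 extra days.
Each full week contributes 5 weekdays (Mon–Fri): 11 × 5 = 55.
The 5 extra days are Wed, Thu, Fri, Sat, Sun — 3 of them qualify.
Total: 55 + 3 = 58.

58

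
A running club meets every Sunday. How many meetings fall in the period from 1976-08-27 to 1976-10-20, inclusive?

1976-08-27 is a Friday.
The range spans 55 days (inclusive of both endpoints).
55 = 7 × 7 + 6, so there are 7 full weeks plus 6 extra days.
Each full week contributes one Sunday: 7 so far.
The 6 extra days are Fri, Sat, Sun, Mon, Tue, Wed — 1 of them qualifies.
Total: 7 + 1 = 8.

8 Sundays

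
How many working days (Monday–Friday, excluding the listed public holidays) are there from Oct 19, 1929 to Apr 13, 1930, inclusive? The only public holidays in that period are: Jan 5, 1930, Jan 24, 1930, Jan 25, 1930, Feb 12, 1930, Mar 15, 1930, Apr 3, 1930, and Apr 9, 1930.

Oct 19, 1929 is a Saturday.
From Oct 19, 1929 to Apr 13, 1930 is 177 days inclusive.
177 = 7 × 25 + 2, so there are 25 full weeks plus 2 extra days.
Each full week contributes 5 weekdays (Mon–Fri): 25 × 5 = 125.
The 2 extra days are Saturday, Sunday — none qualify.
Total: 125 + 0 = 125.
Holidays: Jan 5, 1930 (Sun); Jan 24, 1930 (Fri); Jan 25, 1930 (Sat); Feb 12, 1930 (Wed); Mar 15, 1930 (Sat); Apr 3, 1930 (Thu); Apr 9, 1930 (Wed).
4 of the 7 holidays fall on weekdays; the rest are weekends and were already excluded.
Business days: 125 − 4 = 121.

121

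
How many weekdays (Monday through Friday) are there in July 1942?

1942-07-01 is a Wednesday.
From 1942-07-01 to 1942-07-31 is 31 days inclusive.
31 = 7 × 4 + 3, so there are 4 full weeks plus 3 extra days.
Each full week contributes 5 weekdays (Mon–Fri): 4 × 5 = 20.
The 3 extra days are Wednesday, Thursday, Friday — 3 of them qualify.
Total: 20 + 3 = 23.

23 weekdays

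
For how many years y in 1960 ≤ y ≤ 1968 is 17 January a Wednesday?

Day of week of January 17 in each year:
1960: Sun, 1961: Tue, 1962: Wed ✓, 1963: Thu, 1964: Fri, 1965: Sun, 1966: Mon, 1967: Tue, 1968: Wed ✓
Wednesdays: 1962, 1968.

2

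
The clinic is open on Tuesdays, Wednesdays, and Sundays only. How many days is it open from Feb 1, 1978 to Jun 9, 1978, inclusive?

55

Feb 1, 1978 is a Wednesday.
From Feb 1, 1978 to Jun 9, 1978 is 129 days inclusive.
129 = 7 × 18 + 3, so there are 18 full weeks plus 3 extra days.
Each full week contributes 3 days from the set (Tue, Wed, Sun): 18 × 3 = 54.
The 3 extra days are Wed, Thu, Fri — 1 of them qualifies.
Total: 54 + 1 = 55.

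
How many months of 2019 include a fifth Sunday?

A month has five Sundays exactly when Sunday falls within its first (length − 28) days.
Jan: 31 days, starts Tue → 5 of Tue, Wed, Thu
Feb: 28 days, starts Fri → 5 of (none)
Mar: 31 days, starts Fri → 5 of Fri, Sat, Sun ✓
Apr: 30 days, starts Mon → 5 of Mon, Tue
May: 31 days, starts Wed → 5 of Wed, Thu, Fri
Jun: 30 days, starts Sat → 5 of Sat, Sun ✓
Jul: 31 days, starts Mon → 5 of Mon, Tue, Wed
Aug: 31 days, starts Thu → 5 of Thu, Fri, Sat
Sep: 30 days, starts Sun → 5 of Sun, Mon ✓
Oct: 31 days, starts Tue → 5 of Tue, Wed, Thu
Nov: 30 days, starts Fri → 5 of Fri, Sat
Dec: 31 days, starts Sun → 5 of Sun, Mon, Tue ✓
Months with five Sundays: Mar, Jun, Sep, Dec.

4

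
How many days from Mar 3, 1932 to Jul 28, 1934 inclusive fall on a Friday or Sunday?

251

Mar 3, 1932 is a Thursday.
The range spans 878 days (inclusive of both endpoints).
878 = 7 × 125 + 3, so there are 125 full weeks plus 3 extra days.
Each full week contributes 2 days from the set (Fri, Sun): 125 × 2 = 250.
The 3 extra days are Thursday, Friday, Saturday — 1 of them qualifies.
Total: 250 + 1 = 251.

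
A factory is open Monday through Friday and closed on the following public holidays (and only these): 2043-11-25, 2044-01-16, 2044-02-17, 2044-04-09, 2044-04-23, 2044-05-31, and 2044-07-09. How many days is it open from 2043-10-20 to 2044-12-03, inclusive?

291 working days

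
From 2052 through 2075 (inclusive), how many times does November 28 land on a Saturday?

3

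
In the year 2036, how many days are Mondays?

52

2036-01-01 is a Tuesday.
That's 366 days from start to end, counting both.
366 = 7 × 52 + 2, so there are 52 full weeks plus 2 extra days.
Each full week contributes one Monday: 52 so far.
The 2 extra days are Tuesday, Wednesday — none qualify.
Total: 52 + 0 = 52.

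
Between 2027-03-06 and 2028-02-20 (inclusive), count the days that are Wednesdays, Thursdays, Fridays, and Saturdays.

201

2027-03-06 is a Saturday.
From 2027-03-06 to 2028-02-20 is 352 days inclusive.
352 = 7 × 50 + 2, so there are 50 full weeks plus 2 extra days.
Each full week contributes 4 days from the set (Wed, Thu, Fri, Sat): 50 × 4 = 200.
The 2 extra days are Sat, Sun — 1 of them qualifies.
Total: 200 + 1 = 201.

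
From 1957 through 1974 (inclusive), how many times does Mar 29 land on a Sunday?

Day of week of March 29 in each year:
1957: Fri, 1958: Sat, 1959: Sun ✓, 1960: Tue, 1961: Wed, 1962: Thu, 1963: Fri, 1964: Sun ✓, 1965: Mon, 1966: Tue, 1967: Wed, 1968: Fri, 1969: Sat, 1970: Sun ✓, 1971: Mon, 1972: Wed, 1973: Thu, 1974: Fri
Sundays: 1959, 1964, 1970.

3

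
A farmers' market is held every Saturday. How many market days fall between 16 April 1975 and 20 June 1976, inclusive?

16 April 1975 is a Wednesday.
From 16 April 1975 to 20 June 1976 is 432 days inclusive.
432 = 7 × 61 + 5, so there are 61 full weeks plus 5 extra days.
Each full week contributes one Saturday: 61 so far.
The 5 extra days are Wed, Thu, Fri, Sat, Sun — 1 of them qualifies.
Total: 61 + 1 = 62.

62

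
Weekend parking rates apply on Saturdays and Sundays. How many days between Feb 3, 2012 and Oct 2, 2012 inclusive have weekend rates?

Feb 3, 2012 is a Friday.
The range spans 243 days (inclusive of both endpoints).
243 = 7 × 34 + 5, so there are 34 full weeks plus 5 extra days.
Each full week contributes 2 weekend days (Sat, Sun): 34 × 2 = 68.
The 5 extra days are Fri, Sat, Sun, Mon, Tue — 2 of them qualify.
Total: 68 + 2 = 70.

70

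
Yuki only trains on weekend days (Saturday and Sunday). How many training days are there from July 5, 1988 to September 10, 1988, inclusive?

July 5, 1988 is a Tuesday.
From July 5, 1988 to September 10, 1988 is 68 days inclusive.
68 = 7 × 9 + 5, so there are 9 full weeks plus 5 extra days.
Each full week contributes 2 weekend days (Sat, Sun): 9 × 2 = 18.
The 5 extra days are Tue, Wed, Thu, Fri, Sat — 1 of them qualifies.
Total: 18 + 1 = 19.

19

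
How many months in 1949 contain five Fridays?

A month has five Fridays exactly when Friday falls within its first (length − 28) days.
Jan: 31 days, starts Sat → 5 of Sat, Sun, Mon
Feb: 28 days, starts Tue → 5 of (none)
Mar: 31 days, starts Tue → 5 of Tue, Wed, Thu
Apr: 30 days, starts Fri → 5 of Fri, Sat ✓
May: 31 days, starts Sun → 5 of Sun, Mon, Tue
Jun: 30 days, starts Wed → 5 of Wed, Thu
Jul: 31 days, starts Fri → 5 of Fri, Sat, Sun ✓
Aug: 31 days, starts Mon → 5 of Mon, Tue, Wed
Sep: 30 days, starts Thu → 5 of Thu, Fri ✓
Oct: 31 days, starts Sat → 5 of Sat, Sun, Mon
Nov: 30 days, starts Tue → 5 of Tue, Wed
Dec: 31 days, starts Thu → 5 of Thu, Fri, Sat ✓
Months with five Fridays: Apr, Jul, Sep, Dec.

4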